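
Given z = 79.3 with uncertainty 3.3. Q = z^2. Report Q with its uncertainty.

Q ∝ z^2, so δQ/Q = |2| · δz/z = 2 × 0.0416 = 0.0832.
Q = 6290, so δQ = 0.0832 × 6290 = 523.

6290 ± 523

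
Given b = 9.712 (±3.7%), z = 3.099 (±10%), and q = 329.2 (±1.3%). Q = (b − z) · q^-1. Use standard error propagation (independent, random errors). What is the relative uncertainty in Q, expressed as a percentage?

Let u = b − z = 6.613. δu = √(δb² + δz²) = √(0.129 + 0.0960) = 0.475, so δu/u = 0.0718.
Q is then a monomial in u, q:
δQ/Q = √((δu/u)² + (-1·δq/q)²) = √(0.00515 + 0.000169) = 0.0729

7.29%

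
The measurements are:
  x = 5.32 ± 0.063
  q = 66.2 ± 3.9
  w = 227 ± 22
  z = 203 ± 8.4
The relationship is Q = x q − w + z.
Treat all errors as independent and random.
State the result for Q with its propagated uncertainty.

Let p = x·q = 352. δp/p = √((1·δx/x)² + (1·δq/q)²) = √(0.000140 + 0.00347) = 0.0601, so δp = 21.2.
Q = p − w + z: δQ = √(δp² + δw² + δz²) = √(448 + 484 + 70.6) = 31.7
Q = 328.

328 ± 31.7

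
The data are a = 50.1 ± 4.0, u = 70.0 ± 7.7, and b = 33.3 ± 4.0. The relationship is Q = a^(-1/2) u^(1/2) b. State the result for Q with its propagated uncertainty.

39.4 ± 5.43

Relative error in a monomial: (δQ/Q)² = Σ (nᵢ · δxᵢ/xᵢ)².
  (−½·δa/a)² = (-0.5×0.0798)² = 0.00159;  (½·δu/u)² = (0.5×0.110)² = 0.00302;  (1·δb/b)² = (1×0.120)² = 0.0144
δQ/Q = √(0.0190) = 0.138
Q = 39.4, so δQ = 0.138 × 39.4 = 5.43.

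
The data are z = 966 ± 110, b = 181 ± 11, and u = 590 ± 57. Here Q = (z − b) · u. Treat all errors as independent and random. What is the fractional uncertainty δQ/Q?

0.171

Let w = z − b = 785. δw = √(δz² + δb²) = √(12100 + 121) = 111, so δw/w = 0.141.
Q is then a monomial in w, u:
δQ/Q = √((δw/w)² + (1·δu/u)²) = √(0.0198 + 0.00933) = 0.171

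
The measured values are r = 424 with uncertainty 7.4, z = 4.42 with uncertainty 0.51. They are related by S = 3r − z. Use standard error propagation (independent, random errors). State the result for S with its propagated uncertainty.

1270 ± 22.2

For a sum/difference, combine absolute errors in quadrature:
  (3·δr)² = 493;  (δz)² = 0.260
δS = √(493) = 22.2
S = 1270.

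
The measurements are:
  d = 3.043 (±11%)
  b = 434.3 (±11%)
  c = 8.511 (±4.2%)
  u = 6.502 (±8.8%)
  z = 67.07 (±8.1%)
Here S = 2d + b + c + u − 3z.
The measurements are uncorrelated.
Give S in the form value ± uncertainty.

Sums and differences: (δS)² = Σ (cᵢ δxᵢ)².
  (2·δd)² = 0.448;  (δb)² = 2280;  (δc)² = 0.128;  (δu)² = 0.327;  (3·δz)² = 266
δS = √(2550) = 50.5
S = 254.2.

254.2 ± 50.5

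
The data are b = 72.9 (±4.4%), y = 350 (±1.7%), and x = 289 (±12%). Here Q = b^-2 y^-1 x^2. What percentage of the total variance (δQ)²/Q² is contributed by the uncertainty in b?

(δQ/Q)² = (-2·δb/b)² + (-1·δy/y)² + (2·δx/x)²
  b term: (-2×0.0440)² = 0.00774
  y term: (-1×0.0170)² = 0.000289
  x term: (2×0.120)² = 0.0576
Total = 0.0656. Share from b = 0.00774/0.0656 = 0.118.

11.8%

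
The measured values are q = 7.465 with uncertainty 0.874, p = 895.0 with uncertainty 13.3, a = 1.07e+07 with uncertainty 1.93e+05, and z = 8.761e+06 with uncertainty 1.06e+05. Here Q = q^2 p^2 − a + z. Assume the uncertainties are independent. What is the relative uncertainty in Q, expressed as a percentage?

24.7%

Let w = q^2·p^2 = 4.464e+07. δw/w = √((2·δq/q)² + (2·δp/p)²) = √(0.0548 + 0.000883) = 0.236, so δw = 1.05e+07.
Q = w − a + z: δQ = √(δw² + δa² + δz²) = √(1.11e+14 + 3.72e+10 + 1.12e+10) = 1.05e+07
Q = 4.27e+07, so δQ/Q = 1.05e+07/4.27e+07 = 0.247.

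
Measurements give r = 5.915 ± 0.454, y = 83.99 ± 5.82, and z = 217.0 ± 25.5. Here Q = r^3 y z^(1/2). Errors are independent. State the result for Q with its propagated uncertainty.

256000 ± 63400

Relative error in a monomial: (δQ/Q)² = Σ (nᵢ · δxᵢ/xᵢ)².
  (3·δr/r)² = (3×0.0768)² = 0.0530;  (1·δy/y)² = (1×0.0693)² = 0.00480;  (½·δz/z)² = (0.5×0.118)² = 0.00345
δQ/Q = √(0.0613) = 0.248
Q = 256000, so δQ = 0.248 × 256000 = 63400.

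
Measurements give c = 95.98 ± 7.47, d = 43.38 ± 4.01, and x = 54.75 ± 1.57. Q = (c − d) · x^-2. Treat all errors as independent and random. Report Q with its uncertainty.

0.01755 ± 0.00300

Let u = c − d = 52.60. δu = √(δc² + δd²) = √(55.8 + 16.1) = 8.48, so δu/u = 0.161.
Q is then a monomial in u, x:
δQ/Q = √((δu/u)² + (-2·δx/x)²) = √(0.0260 + 0.00329) = 0.171
Q = 0.01755, so δQ = 0.171 × 0.01755 = 0.00300.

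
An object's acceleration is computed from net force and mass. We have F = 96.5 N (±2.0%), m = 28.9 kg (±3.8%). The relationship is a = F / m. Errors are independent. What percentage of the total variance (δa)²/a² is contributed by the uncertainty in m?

78.3%

(δa/a)² = (1·δF/F)² + (-1·δm/m)²
  F term: (1×0.0200)² = 0.000400
  m term: (-1×0.0380)² = 0.00144
Total = 0.00184. Share from m = 0.00144/0.00184 = 0.783.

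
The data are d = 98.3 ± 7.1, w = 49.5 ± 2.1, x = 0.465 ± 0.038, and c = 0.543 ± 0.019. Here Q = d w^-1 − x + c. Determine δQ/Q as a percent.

8.32%

Let p = d·w^-1 = 1.99. δp/p = √((1·δd/d)² + (-1·δw/w)²) = √(0.00522 + 0.00180) = 0.0838, so δp = 0.166.
Q = p − x + c: δQ = √(δp² + δx² + δc²) = √(0.0277 + 0.00144 + 0.000361) = 0.172
Q = 2.06, so δQ/Q = 0.172/2.06 = 0.0832.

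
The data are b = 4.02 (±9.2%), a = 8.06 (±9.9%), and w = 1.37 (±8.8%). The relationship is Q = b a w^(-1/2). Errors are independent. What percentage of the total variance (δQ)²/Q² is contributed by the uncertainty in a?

48.5%

(δQ/Q)² = (1·δb/b)² + (1·δa/a)² + (−½·δw/w)²
  b term: (1×0.0920)² = 0.00846
  a term: (1×0.0990)² = 0.00980
  w term: (-0.5×0.0880)² = 0.00194
Total = 0.0202. Share from a = 0.00980/0.0202 = 0.485.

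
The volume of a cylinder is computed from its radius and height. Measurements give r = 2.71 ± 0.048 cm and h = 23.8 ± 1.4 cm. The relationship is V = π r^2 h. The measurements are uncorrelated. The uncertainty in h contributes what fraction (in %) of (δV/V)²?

73.4%

(δV/V)² = (2·δr/r)² + (1·δh/h)²
  r term: (2×0.0177)² = 0.00125
  h term: (1×0.0588)² = 0.00346
Total = 0.00472. Share from h = 0.00346/0.00472 = 0.734.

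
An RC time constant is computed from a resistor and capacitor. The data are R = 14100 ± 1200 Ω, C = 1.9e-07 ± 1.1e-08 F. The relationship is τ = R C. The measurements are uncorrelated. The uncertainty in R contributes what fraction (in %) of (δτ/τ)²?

68.4%

(δτ/τ)² = (1·δR/R)² + (1·δC/C)²
  R term: (1×0.0851)² = 0.00724
  C term: (1×0.0579)² = 0.00335
Total = 0.0106. Share from R = 0.00724/0.0106 = 0.684.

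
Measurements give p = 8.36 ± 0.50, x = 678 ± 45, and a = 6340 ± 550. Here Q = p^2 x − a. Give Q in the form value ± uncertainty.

41000 ± 6510

Let w = p^2·x = 47400. δw/w = √((2·δp/p)² + (1·δx/x)²) = √(0.0143 + 0.00441) = 0.137, so δw = 6480.
Q = w − a: δQ = √(δw² + δa²) = √(4.2e+07 + 3.02e+05) = 6510
Q = 41000.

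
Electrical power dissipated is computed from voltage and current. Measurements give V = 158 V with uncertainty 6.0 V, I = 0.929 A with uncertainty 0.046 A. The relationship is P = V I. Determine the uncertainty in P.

Products/powers → add relative errors in quadrature, weighted by exponent:
  (1·δV/V)² = (1×0.0380)² = 0.00144;  (1·δI/I)² = (1×0.0495)² = 0.00245
δP/P = √(0.00389) = 0.0624
P = 147 W, so δP = 0.0624 × 147 = 9.16 W.

9.16 W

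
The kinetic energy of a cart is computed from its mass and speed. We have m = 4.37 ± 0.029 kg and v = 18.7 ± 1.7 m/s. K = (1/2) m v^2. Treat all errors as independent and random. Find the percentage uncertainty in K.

18.2%

Since K is a product/quotient, work with relative uncertainties:
  (1·δm/m)² = (1×0.00664)² = 4.4e-05;  (2·δv/v)² = (2×0.0909)² = 0.0331
δK/K = √(0.0331) = 0.182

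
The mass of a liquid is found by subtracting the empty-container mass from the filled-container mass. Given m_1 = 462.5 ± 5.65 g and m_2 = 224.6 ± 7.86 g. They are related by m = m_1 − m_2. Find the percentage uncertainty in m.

Each term contributes (cᵢ δxᵢ)² to (δm)²:
  (δm_1)² = 31.9;  (δm_2)² = 61.8
δm = √(93.7) = 9.68 g
m = 237.9 g, so δm/m = 9.68/237.9 = 0.0407.

4.07%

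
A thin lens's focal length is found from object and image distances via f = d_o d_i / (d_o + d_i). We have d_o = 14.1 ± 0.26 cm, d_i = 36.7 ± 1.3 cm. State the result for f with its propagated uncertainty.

10.2 ± 0.169 cm

∂f/∂d_o = (d_i/(d_o+d_i))² = 0.522;  ∂f/∂d_i = (d_o/(d_o+d_i))² = 0.0770
δf = √((∂f/∂d_o · δd_o)² + (∂f/∂d_i · δd_i)²) = √(0.0184 + 0.0100) = 0.169 cm
f = 10.2 cm.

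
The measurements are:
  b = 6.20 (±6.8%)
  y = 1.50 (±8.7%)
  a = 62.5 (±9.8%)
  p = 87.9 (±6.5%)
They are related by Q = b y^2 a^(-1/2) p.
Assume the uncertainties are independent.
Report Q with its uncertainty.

For a monomial Q ∝ b, y^2, a^(-1/2), p, fractional errors add in quadrature:
  (1·δb/b)² = (1×0.0680)² = 0.00462;  (2·δy/y)² = (2×0.0870)² = 0.0303;  (−½·δa/a)² = (-0.5×0.0980)² = 0.00240;  (1·δp/p)² = (1×0.0650)² = 0.00423
δQ/Q = √(0.0415) = 0.204
Q = 155, so δQ = 0.204 × 155 = 31.6.

155 ± 31.6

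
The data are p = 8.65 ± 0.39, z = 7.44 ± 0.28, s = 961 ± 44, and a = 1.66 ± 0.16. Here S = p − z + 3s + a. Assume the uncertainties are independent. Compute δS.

For a sum/difference, combine absolute errors in quadrature:
  (δp)² = 0.152;  (δz)² = 0.0784;  (3·δs)² = 17400;  (δa)² = 0.0256
δS = √(17400) = 132

132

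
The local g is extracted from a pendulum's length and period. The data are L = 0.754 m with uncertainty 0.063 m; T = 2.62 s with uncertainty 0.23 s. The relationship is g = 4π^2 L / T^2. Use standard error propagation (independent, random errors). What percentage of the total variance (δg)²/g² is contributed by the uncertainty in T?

81.5%

(δg/g)² = (1·δL/L)² + (-2·δT/T)²
  L term: (1×0.0836)² = 0.00698
  T term: (-2×0.0878)² = 0.0308
Total = 0.0378. Share from T = 0.0308/0.0378 = 0.815.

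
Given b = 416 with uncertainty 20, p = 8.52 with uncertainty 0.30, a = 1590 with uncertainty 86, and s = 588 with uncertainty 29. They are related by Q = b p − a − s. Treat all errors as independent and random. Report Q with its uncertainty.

Let w = b·p = 3540. δw/w = √((1·δb/b)² + (1·δp/p)²) = √(0.00231 + 0.00124) = 0.0596, so δw = 211.
Q = w − a − s: δQ = √(δw² + δa² + δs²) = √(44600 + 7400 + 841) = 230
Q = 1370.

1370 ± 230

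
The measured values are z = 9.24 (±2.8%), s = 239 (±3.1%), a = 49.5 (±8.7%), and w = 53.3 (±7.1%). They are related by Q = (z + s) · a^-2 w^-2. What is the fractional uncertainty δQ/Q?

Let u = z + s = 248. δu = √(δz² + δs²) = √(0.0669 + 54.9) = 7.41, so δu/u = 0.0299.
Q is then a monomial in u, a, w:
δQ/Q = √((δu/u)² + (-2·δa/a)² + (-2·δw/w)²) = √(0.000892 + 0.0303 + 0.0202) = 0.227

0.227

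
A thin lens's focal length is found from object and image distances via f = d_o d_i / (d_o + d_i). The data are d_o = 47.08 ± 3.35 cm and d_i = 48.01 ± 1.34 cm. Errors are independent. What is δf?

∂f/∂d_o = (d_i/(d_o+d_i))² = 0.255;  ∂f/∂d_i = (d_o/(d_o+d_i))² = 0.245
δf = √((∂f/∂d_o · δd_o)² + (∂f/∂d_i · δd_i)²) = √(0.729 + 0.108) = 0.915 cm

0.915 cm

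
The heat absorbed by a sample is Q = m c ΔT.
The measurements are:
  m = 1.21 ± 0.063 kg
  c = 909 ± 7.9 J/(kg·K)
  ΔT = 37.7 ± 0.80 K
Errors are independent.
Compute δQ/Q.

Relative error in a monomial: (δQ/Q)² = Σ (nᵢ · δxᵢ/xᵢ)².
  (1·δm/m)² = (1×0.0521)² = 0.00271;  (1·δc/c)² = (1×0.00869)² = 7.55e-05;  (1·δΔT/ΔT)² = (1×0.0212)² = 0.000450
δQ/Q = √(0.00324) = 0.0569

0.0569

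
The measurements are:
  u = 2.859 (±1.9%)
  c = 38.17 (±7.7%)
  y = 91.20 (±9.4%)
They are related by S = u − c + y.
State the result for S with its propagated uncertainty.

S is a linear combination, so absolute uncertainties add in quadrature:
  (δu)² = 0.00295;  (δc)² = 8.64;  (δy)² = 73.5
δS = √(82.1) = 9.06
S = 55.89.

55.89 ± 9.06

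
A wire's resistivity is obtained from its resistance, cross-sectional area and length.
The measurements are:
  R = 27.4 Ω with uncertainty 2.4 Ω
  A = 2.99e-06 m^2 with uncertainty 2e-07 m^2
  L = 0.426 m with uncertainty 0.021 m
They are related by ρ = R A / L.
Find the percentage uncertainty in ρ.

Each factor contributes (exponent × relative error)² to (δρ/ρ)²:
  (1·δR/R)² = (1×0.0876)² = 0.00767;  (1·δA/A)² = (1×0.0669)² = 0.00447;  (-1·δL/L)² = (-1×0.0493)² = 0.00243
δρ/ρ = √(0.0146) = 0.121

12.1%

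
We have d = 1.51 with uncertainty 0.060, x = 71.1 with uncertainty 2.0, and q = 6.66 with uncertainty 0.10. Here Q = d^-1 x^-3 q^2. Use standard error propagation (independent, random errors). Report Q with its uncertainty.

Since Q is a product/quotient, work with relative uncertainties:
  (-1·δd/d)² = (-1×0.0397)² = 0.00158;  (-3·δx/x)² = (-3×0.0281)² = 0.00712;  (2·δq/q)² = (2×0.0150)² = 0.000902
δQ/Q = √(0.00960) = 0.0980
Q = 8.17e-05, so δQ = 0.0980 × 8.17e-05 = 8.01e-06.

(8.17 ± 0.801) × 10^-5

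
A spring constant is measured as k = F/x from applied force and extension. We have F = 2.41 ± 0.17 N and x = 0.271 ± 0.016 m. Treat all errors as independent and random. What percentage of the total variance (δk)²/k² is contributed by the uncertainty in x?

41.2%

(δk/k)² = (1·δF/F)² + (-1·δx/x)²
  F term: (1×0.0705)² = 0.00498
  x term: (-1×0.0590)² = 0.00349
Total = 0.00846. Share from x = 0.00349/0.00846 = 0.412.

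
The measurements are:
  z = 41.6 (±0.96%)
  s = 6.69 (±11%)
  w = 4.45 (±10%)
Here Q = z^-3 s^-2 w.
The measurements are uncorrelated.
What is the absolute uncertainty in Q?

Q is a product of powers, so relative uncertainties combine in quadrature:
  (-3·δz/z)² = (-3×0.00960)² = 0.000829;  (-2·δs/s)² = (-2×0.110)² = 0.0484;  (1·δw/w)² = (1×0.100)² = 0.0100
δQ/Q = √(0.0592) = 0.243
Q = 1.38e-06, so δQ = 0.243 × 1.38e-06 = 3.36e-07.

3.36e-07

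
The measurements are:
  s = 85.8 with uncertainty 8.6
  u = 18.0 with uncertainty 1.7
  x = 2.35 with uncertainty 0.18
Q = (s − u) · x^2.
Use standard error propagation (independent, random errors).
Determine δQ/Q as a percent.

20.0%

Let w = s − u = 67.8. δw = √(δs² + δu²) = √(74.0 + 2.89) = 8.77, so δw/w = 0.129.
Q is then a monomial in w, x:
δQ/Q = √((δw/w)² + (2·δx/x)²) = √(0.0167 + 0.0235) = 0.200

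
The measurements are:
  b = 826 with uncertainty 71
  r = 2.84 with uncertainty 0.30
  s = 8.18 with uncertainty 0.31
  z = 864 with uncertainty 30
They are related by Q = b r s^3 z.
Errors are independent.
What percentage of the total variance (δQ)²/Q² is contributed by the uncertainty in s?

(δQ/Q)² = (1·δb/b)² + (1·δr/r)² + (3·δs/s)² + (1·δz/z)²
  b term: (1×0.0860)² = 0.00739
  r term: (1×0.106)² = 0.0112
  s term: (3×0.0379)² = 0.0129
  z term: (1×0.0347)² = 0.00121
Total = 0.0327. Share from s = 0.0129/0.0327 = 0.396.

39.6%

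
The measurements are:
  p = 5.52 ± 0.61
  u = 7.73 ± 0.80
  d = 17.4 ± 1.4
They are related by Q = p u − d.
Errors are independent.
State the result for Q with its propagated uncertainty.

25.3 ± 6.61

Let w = p·u = 42.7. δw/w = √((1·δp/p)² + (1·δu/u)²) = √(0.0122 + 0.0107) = 0.151, so δw = 6.46.
Q = w − d: δQ = √(δw² + δd²) = √(41.7 + 1.96) = 6.61
Q = 25.3.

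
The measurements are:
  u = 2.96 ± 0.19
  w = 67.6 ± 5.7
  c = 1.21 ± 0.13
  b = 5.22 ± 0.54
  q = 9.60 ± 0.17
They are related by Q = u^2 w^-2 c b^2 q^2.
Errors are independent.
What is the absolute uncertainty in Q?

1.85

Each factor contributes (exponent × relative error)² to (δQ/Q)²:
  (2·δu/u)² = (2×0.0642)² = 0.0165;  (-2·δw/w)² = (-2×0.0843)² = 0.0284;  (1·δc/c)² = (1×0.107)² = 0.0115;  (2·δb/b)² = (2×0.103)² = 0.0428;  (2·δq/q)² = (2×0.0177)² = 0.00125
δQ/Q = √(0.101) = 0.317
Q = 5.83, so δQ = 0.317 × 5.83 = 1.85.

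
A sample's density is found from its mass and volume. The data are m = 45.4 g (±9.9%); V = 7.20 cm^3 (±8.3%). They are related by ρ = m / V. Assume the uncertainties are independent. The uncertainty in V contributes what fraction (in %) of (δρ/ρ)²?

41.3%

(δρ/ρ)² = (1·δm/m)² + (-1·δV/V)²
  m term: (1×0.0990)² = 0.00980
  V term: (-1×0.0830)² = 0.00689
Total = 0.0167. Share from V = 0.00689/0.0167 = 0.413.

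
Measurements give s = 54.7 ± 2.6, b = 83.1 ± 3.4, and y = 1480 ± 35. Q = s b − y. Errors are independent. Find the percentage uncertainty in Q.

Let p = s·b = 4550. δp/p = √((1·δs/s)² + (1·δb/b)²) = √(0.00226 + 0.00167) = 0.0627, so δp = 285.
Q = p − y: δQ = √(δp² + δy²) = √(81300 + 1220) = 287
Q = 3070, so δQ/Q = 287/3070 = 0.0937.

9.37%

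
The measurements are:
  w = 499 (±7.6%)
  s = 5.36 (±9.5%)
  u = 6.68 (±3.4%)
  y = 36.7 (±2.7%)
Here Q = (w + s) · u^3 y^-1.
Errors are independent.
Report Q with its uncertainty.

4100 ± 531

Let h = w + s = 504. δh = √(δw² + δs²) = √(1440 + 0.259) = 37.9, so δh/h = 0.0752.
Q is then a monomial in h, u, y:
δQ/Q = √((δh/h)² + (3·δu/u)² + (-1·δy/y)²) = √(0.00565 + 0.0104 + 0.000729) = 0.130
Q = 4100, so δQ = 0.130 × 4100 = 531.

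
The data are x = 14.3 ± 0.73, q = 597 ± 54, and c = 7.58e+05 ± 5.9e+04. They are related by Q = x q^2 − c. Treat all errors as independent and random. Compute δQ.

9.6e+05

Let p = x·q^2 = 5.1e+06. δp/p = √((1·δx/x)² + (2·δq/q)²) = √(0.00261 + 0.0327) = 0.188, so δp = 9.58e+05.
Q = p − c: δQ = √(δp² + δc²) = √(9.18e+11 + 3.48e+09) = 9.6e+05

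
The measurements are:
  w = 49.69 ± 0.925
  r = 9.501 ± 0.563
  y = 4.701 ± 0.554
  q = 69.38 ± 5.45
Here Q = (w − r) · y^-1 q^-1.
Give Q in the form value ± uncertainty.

0.1232 ± 0.0178

Let u = w − r = 40.19. δu = √(δw² + δr²) = √(0.856 + 0.317) = 1.08, so δu/u = 0.0269.
Q is then a monomial in u, y, q:
δQ/Q = √((δu/u)² + (-1·δy/y)² + (-1·δq/q)²) = √(0.000726 + 0.0139 + 0.00617) = 0.144
Q = 0.1232, so δQ = 0.144 × 0.1232 = 0.0178.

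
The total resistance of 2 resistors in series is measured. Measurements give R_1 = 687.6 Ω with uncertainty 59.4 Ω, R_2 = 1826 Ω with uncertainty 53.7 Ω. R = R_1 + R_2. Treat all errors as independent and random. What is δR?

80.1 Ω

Absolute uncertainties add in quadrature for a linear combination:
  (δR_1)² = 3530;  (δR_2)² = 2880
δR = √(6410) = 80.1 Ω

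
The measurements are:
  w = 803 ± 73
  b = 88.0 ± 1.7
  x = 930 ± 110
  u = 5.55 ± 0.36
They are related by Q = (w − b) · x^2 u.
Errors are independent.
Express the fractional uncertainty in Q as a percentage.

Let h = w − b = 715. δh = √(δw² + δb²) = √(5330 + 2.89) = 73.0, so δh/h = 0.102.
Q is then a monomial in h, x, u:
δQ/Q = √((δh/h)² + (2·δx/x)² + (1·δu/u)²) = √(0.0104 + 0.0560 + 0.00421) = 0.266

26.6%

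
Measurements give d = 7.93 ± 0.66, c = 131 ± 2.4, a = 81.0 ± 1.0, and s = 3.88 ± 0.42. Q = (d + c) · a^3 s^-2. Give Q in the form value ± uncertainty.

Let u = d + c = 139. δu = √(δd² + δc²) = √(0.436 + 5.76) = 2.49, so δu/u = 0.0179.
Q is then a monomial in u, a, s:
δQ/Q = √((δu/u)² + (3·δa/a)² + (-2·δs/s)²) = √(0.000321 + 0.00137 + 0.0469) = 0.220
Q = 4.9e+06, so δQ = 0.220 × 4.9e+06 = 1.08e+06.

(4.90 ± 1.08) × 10^6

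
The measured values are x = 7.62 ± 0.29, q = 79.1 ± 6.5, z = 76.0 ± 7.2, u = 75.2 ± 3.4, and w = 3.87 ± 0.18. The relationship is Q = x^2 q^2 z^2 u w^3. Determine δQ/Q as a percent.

30.0%

For a monomial Q ∝ x^2, q^2, z^2, u, w^3, fractional errors add in quadrature:
  (2·δx/x)² = (2×0.0381)² = 0.00579;  (2·δq/q)² = (2×0.0822)² = 0.0270;  (2·δz/z)² = (2×0.0947)² = 0.0359;  (1·δu/u)² = (1×0.0452)² = 0.00204;  (3·δw/w)² = (3×0.0465)² = 0.0195
δQ/Q = √(0.0902) = 0.300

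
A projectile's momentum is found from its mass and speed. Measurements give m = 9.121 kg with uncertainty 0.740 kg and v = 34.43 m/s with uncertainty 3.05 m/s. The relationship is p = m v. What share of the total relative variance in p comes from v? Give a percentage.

(δp/p)² = (1·δm/m)² + (1·δv/v)²
  m term: (1×0.0811)² = 0.00658
  v term: (1×0.0886)² = 0.00785
Total = 0.0144. Share from v = 0.00785/0.0144 = 0.544.

54.4%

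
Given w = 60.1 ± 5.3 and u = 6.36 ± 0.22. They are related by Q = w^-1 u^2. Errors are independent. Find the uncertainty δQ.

0.0754

Each factor contributes (exponent × relative error)² to (δQ/Q)²:
  (-1·δw/w)² = (-1×0.0882)² = 0.00778;  (2·δu/u)² = (2×0.0346)² = 0.00479
δQ/Q = √(0.0126) = 0.112
Q = 0.673, so δQ = 0.112 × 0.673 = 0.0754.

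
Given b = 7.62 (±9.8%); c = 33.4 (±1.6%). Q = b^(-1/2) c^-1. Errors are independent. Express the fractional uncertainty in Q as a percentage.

5.15%

For a monomial Q ∝ b^(-1/2), c^-1, fractional errors add in quadrature:
  (−½·δb/b)² = (-0.5×0.0980)² = 0.00240;  (-1·δc/c)² = (-1×0.0160)² = 0.000256
δQ/Q = √(0.00266) = 0.0515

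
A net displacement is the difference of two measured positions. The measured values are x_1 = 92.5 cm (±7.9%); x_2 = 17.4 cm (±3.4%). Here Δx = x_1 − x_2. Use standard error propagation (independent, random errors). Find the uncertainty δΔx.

7.33 cm

Absolute uncertainties add in quadrature for a linear combination:
  (δx_1)² = 53.4;  (δx_2)² = 0.350
δΔx = √(53.7) = 7.33 cm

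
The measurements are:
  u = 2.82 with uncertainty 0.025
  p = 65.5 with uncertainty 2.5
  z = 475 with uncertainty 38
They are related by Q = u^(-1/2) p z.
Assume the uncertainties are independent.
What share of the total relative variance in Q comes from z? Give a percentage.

(δQ/Q)² = (−½·δu/u)² + (1·δp/p)² + (1·δz/z)²
  u term: (-0.5×0.00887)² = 1.96e-05
  p term: (1×0.0382)² = 0.00146
  z term: (1×0.0800)² = 0.00640
Total = 0.00788. Share from z = 0.00640/0.00788 = 0.813.

81.3%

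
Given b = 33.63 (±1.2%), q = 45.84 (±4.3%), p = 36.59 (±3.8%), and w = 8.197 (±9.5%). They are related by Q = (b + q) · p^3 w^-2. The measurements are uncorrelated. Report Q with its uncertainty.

Let u = b + q = 79.47. δu = √(δb² + δq²) = √(0.163 + 3.89) = 2.01, so δu/u = 0.0253.
Q is then a monomial in u, p, w:
δQ/Q = √((δu/u)² + (3·δp/p)² + (-2·δw/w)²) = √(0.000641 + 0.0130 + 0.0361) = 0.223
Q = 57940, so δQ = 0.223 × 57940 = 12900.

57940 ± 12900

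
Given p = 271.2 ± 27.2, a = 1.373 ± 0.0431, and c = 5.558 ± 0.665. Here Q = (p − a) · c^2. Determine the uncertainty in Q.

2160

Let u = p − a = 269.8. δu = √(δp² + δa²) = √(740 + 0.00186) = 27.2, so δu/u = 0.101.
Q is then a monomial in u, c:
δQ/Q = √((δu/u)² + (2·δc/c)²) = √(0.0102 + 0.0573) = 0.260
Q = 8335, so δQ = 0.260 × 8335 = 2160.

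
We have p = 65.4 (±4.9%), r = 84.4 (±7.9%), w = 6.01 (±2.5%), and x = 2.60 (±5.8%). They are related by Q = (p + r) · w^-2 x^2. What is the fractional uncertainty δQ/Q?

0.136

Let u = p + r = 150. δu = √(δp² + δr²) = √(10.3 + 44.5) = 7.40, so δu/u = 0.0494.
Q is then a monomial in u, w, x:
δQ/Q = √((δu/u)² + (-2·δw/w)² + (2·δx/x)²) = √(0.00244 + 0.00250 + 0.0135) = 0.136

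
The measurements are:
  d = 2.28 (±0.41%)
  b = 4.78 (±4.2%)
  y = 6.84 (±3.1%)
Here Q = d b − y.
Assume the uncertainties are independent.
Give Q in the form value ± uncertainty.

Let p = d·b = 10.9. δp/p = √((1·δd/d)² + (1·δb/b)²) = √(1.68e-05 + 0.00176) = 0.0422, so δp = 0.460.
Q = p − y: δQ = √(δp² + δy²) = √(0.212 + 0.0450) = 0.506
Q = 4.06.

4.06 ± 0.506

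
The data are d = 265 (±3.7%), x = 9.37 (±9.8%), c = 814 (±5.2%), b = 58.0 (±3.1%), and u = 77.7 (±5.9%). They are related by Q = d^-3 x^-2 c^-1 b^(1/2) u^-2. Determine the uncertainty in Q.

Since Q is a product/quotient, work with relative uncertainties:
  (-3·δd/d)² = (-3×0.0370)² = 0.0123;  (-2·δx/x)² = (-2×0.0980)² = 0.0384;  (-1·δc/c)² = (-1×0.0520)² = 0.00270;  (½·δb/b)² = (0.5×0.0310)² = 0.000240;  (-2·δu/u)² = (-2×0.0590)² = 0.0139
δQ/Q = √(0.0676) = 0.260
Q = 9.48e-16, so δQ = 0.260 × 9.48e-16 = 2.47e-16.

2.47e-16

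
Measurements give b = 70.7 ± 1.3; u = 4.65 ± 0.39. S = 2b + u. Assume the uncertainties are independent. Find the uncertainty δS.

2.63

Each term contributes (cᵢ δxᵢ)² to (δS)²:
  (2·δb)² = 6.76;  (δu)² = 0.152
δS = √(6.91) = 2.63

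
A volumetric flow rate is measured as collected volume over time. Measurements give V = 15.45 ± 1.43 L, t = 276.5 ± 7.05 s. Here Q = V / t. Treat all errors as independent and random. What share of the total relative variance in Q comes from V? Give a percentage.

(δQ/Q)² = (1·δV/V)² + (-1·δt/t)²
  V term: (1×0.0926)² = 0.00857
  t term: (-1×0.0255)² = 0.000650
Total = 0.00922. Share from V = 0.00857/0.00922 = 0.929.

92.9%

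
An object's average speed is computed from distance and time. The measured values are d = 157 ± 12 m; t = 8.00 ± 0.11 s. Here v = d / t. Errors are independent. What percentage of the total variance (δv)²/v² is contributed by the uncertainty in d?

(δv/v)² = (1·δd/d)² + (-1·δt/t)²
  d term: (1×0.0764)² = 0.00584
  t term: (-1×0.0138)² = 0.000189
Total = 0.00603. Share from d = 0.00584/0.00603 = 0.969.

96.9%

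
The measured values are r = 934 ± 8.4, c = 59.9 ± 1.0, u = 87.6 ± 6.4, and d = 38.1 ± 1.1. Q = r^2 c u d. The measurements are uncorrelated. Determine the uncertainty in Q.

1.44e+10

Products/powers → add relative errors in quadrature, weighted by exponent:
  (2·δr/r)² = (2×0.00899)² = 0.000324;  (1·δc/c)² = (1×0.0167)² = 0.000279;  (1·δu/u)² = (1×0.0731)² = 0.00534;  (1·δd/d)² = (1×0.0289)² = 0.000834
δQ/Q = √(0.00677) = 0.0823
Q = 1.74e+11, so δQ = 0.0823 × 1.74e+11 = 1.44e+10.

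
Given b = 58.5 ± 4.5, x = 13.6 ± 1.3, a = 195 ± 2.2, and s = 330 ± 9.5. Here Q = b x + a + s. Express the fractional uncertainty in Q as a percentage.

Let p = b·x = 796. δp/p = √((1·δb/b)² + (1·δx/x)²) = √(0.00592 + 0.00914) = 0.123, so δp = 97.6.
Q = p + a + s: δQ = √(δp² + δa² + δs²) = √(9530 + 4.84 + 90.2) = 98.1
Q = 1320, so δQ/Q = 98.1/1320 = 0.0743.

7.43%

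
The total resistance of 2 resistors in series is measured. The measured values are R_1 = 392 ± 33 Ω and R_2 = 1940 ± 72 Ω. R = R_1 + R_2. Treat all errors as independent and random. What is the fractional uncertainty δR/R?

R is a linear combination, so absolute uncertainties add in quadrature:
  (δR_1)² = 1090;  (δR_2)² = 5180
δR = √(6270) = 79.2 Ω
R = 2330 Ω, so δR/R = 79.2/2330 = 0.0340.

0.0340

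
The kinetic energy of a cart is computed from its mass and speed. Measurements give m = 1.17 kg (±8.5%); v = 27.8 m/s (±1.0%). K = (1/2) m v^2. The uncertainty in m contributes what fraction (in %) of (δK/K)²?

94.8%

(δK/K)² = (1·δm/m)² + (2·δv/v)²
  m term: (1×0.0850)² = 0.00723
  v term: (2×0.0100)² = 0.000400
Total = 0.00763. Share from m = 0.00723/0.00763 = 0.948.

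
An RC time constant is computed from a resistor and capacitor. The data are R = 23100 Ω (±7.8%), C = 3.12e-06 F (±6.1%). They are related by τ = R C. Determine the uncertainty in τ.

τ is a product of powers, so relative uncertainties combine in quadrature:
  (1·δR/R)² = (1×0.0780)² = 0.00608;  (1·δC/C)² = (1×0.0610)² = 0.00372
δτ/τ = √(0.00980) = 0.0990
τ = 0.0721 s, so δτ = 0.0990 × 0.0721 = 0.00714 s.

0.00714 s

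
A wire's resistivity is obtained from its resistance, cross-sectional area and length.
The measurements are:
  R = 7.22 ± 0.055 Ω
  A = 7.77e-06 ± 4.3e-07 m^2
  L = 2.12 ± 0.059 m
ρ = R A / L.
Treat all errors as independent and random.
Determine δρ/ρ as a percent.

Since ρ is a product/quotient, work with relative uncertainties:
  (1·δR/R)² = (1×0.00762)² = 5.8e-05;  (1·δA/A)² = (1×0.0553)² = 0.00306;  (-1·δL/L)² = (-1×0.0278)² = 0.000775
δρ/ρ = √(0.00390) = 0.0624

6.24%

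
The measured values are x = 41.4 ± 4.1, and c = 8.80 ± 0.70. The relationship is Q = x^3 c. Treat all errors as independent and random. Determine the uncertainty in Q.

For a monomial Q ∝ x^3, c, fractional errors add in quadrature:
  (3·δx/x)² = (3×0.0990)² = 0.0883;  (1·δc/c)² = (1×0.0795)² = 0.00633
δQ/Q = √(0.0946) = 0.308
Q = 6.24e+05, so δQ = 0.308 × 6.24e+05 = 1.92e+05.

1.92e+05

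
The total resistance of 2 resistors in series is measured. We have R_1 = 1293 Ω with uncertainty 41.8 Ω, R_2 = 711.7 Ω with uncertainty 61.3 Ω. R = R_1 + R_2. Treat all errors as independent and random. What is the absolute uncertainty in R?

74.2 Ω

Sums and differences: (δR)² = Σ (cᵢ δxᵢ)².
  (δR_1)² = 1750;  (δR_2)² = 3760
δR = √(5500) = 74.2 Ω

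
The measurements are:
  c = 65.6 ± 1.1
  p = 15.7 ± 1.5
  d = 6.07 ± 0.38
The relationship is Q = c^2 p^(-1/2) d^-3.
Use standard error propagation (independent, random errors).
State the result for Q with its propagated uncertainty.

Each factor contributes (exponent × relative error)² to (δQ/Q)²:
  (2·δc/c)² = (2×0.0168)² = 0.00112;  (−½·δp/p)² = (-0.5×0.0955)² = 0.00228;  (-3·δd/d)² = (-3×0.0626)² = 0.0353
δQ/Q = √(0.0387) = 0.197
Q = 4.86, so δQ = 0.197 × 4.86 = 0.955.

4.86 ± 0.955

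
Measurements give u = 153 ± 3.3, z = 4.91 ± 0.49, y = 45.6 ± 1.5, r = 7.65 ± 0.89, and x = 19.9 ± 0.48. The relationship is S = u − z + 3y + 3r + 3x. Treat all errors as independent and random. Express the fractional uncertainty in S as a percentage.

S is a linear combination, so absolute uncertainties add in quadrature:
  (δu)² = 10.9;  (δz)² = 0.240;  (3·δy)² = 20.2;  (3·δr)² = 7.13;  (3·δx)² = 2.07
δS = √(40.6) = 6.37
S = 368, so δS/S = 6.37/368 = 0.0173.

1.73%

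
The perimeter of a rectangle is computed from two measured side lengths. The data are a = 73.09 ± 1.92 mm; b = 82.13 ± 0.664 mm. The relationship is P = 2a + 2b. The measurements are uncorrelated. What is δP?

4.06 mm

For a sum/difference, combine absolute errors in quadrature:
  (2·δa)² = 14.7;  (2·δb)² = 1.76
δP = √(16.5) = 4.06 mm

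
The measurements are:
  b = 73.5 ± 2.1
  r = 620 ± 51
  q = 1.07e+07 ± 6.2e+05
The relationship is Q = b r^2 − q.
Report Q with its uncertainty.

(1.76 ± 0.476) × 10^7

Let p = b·r^2 = 2.83e+07. δp/p = √((1·δb/b)² + (2·δr/r)²) = √(0.000816 + 0.0271) = 0.167, so δp = 4.72e+06.
Q = p − q: δQ = √(δp² + δq²) = √(2.23e+13 + 3.84e+11) = 4.76e+06
Q = 1.76e+07.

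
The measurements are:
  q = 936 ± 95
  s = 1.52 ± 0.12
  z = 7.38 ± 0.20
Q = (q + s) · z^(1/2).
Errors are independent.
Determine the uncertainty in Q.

Let u = q + s = 938. δu = √(δq² + δs²) = √(9020 + 0.0144) = 95.0, so δu/u = 0.101.
Q is then a monomial in u, z:
δQ/Q = √((δu/u)² + (½·δz/z)²) = √(0.0103 + 0.000184) = 0.102
Q = 2550, so δQ = 0.102 × 2550 = 260.

260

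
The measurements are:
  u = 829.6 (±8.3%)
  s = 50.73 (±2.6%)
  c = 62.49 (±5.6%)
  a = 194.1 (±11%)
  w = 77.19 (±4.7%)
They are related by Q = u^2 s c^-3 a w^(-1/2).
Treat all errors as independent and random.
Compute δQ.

831

Relative error in a monomial: (δQ/Q)² = Σ (nᵢ · δxᵢ/xᵢ)².
  (2·δu/u)² = (2×0.0830)² = 0.0276;  (1·δs/s)² = (1×0.0260)² = 0.000676;  (-3·δc/c)² = (-3×0.0560)² = 0.0282;  (1·δa/a)² = (1×0.110)² = 0.0121;  (−½·δw/w)² = (-0.5×0.0470)² = 0.000552
δQ/Q = √(0.0691) = 0.263
Q = 3161, so δQ = 0.263 × 3161 = 831.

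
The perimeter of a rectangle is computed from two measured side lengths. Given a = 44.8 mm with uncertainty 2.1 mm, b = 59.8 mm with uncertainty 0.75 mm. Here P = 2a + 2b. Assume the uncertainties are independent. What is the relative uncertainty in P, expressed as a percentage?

2.13%

For a sum/difference, combine absolute errors in quadrature:
  (2·δa)² = 17.6;  (2·δb)² = 2.25
δP = √(19.9) = 4.46 mm
P = 209 mm, so δP/P = 4.46/209 = 0.0213.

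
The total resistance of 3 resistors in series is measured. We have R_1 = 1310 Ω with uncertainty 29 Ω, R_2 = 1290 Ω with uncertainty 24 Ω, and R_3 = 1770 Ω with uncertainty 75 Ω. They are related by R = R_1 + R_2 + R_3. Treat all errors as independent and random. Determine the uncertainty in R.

R is a linear combination, so absolute uncertainties add in quadrature:
  (δR_1)² = 841;  (δR_2)² = 576;  (δR_3)² = 5620
δR = √(7040) = 83.9 Ω

83.9 Ω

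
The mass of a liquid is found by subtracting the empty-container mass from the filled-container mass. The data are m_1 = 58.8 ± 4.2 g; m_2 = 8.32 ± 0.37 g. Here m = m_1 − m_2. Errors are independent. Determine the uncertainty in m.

4.22 g

For a sum/difference, combine absolute errors in quadrature:
  (δm_1)² = 17.6;  (δm_2)² = 0.137
δm = √(17.8) = 4.22 g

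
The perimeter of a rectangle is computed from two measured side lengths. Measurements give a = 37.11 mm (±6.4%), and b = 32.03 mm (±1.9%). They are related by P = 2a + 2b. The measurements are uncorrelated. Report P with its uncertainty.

For a sum/difference, combine absolute errors in quadrature:
  (2·δa)² = 22.6;  (2·δb)² = 1.48
δP = √(24.0) = 4.90 mm
P = 138.3 mm.

138.3 ± 4.90 mm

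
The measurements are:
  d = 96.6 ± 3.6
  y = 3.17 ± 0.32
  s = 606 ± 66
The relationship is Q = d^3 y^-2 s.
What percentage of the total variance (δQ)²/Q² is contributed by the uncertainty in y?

62.6%

(δQ/Q)² = (3·δd/d)² + (-2·δy/y)² + (1·δs/s)²
  d term: (3×0.0373)² = 0.0125
  y term: (-2×0.101)² = 0.0408
  s term: (1×0.109)² = 0.0119
Total = 0.0651. Share from y = 0.0408/0.0651 = 0.626.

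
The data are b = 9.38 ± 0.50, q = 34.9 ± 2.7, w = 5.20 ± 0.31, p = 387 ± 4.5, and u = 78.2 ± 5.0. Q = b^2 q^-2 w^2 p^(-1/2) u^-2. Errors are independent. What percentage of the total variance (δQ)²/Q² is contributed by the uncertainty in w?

21.6%

(δQ/Q)² = (2·δb/b)² + (-2·δq/q)² + (2·δw/w)² + (−½·δp/p)² + (-2·δu/u)²
  b term: (2×0.0533)² = 0.0114
  q term: (-2×0.0774)² = 0.0239
  w term: (2×0.0596)² = 0.0142
  p term: (-0.5×0.0116)² = 3.38e-05
  u term: (-2×0.0639)² = 0.0164
Total = 0.0659. Share from w = 0.0142/0.0659 = 0.216.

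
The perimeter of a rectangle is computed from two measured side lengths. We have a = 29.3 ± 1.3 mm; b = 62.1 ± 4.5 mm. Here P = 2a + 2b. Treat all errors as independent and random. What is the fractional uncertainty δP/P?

Sums and differences: (δP)² = Σ (cᵢ δxᵢ)².
  (2·δa)² = 6.76;  (2·δb)² = 81.0
δP = √(87.8) = 9.37 mm
P = 183 mm, so δP/P = 9.37/183 = 0.0512.

0.0512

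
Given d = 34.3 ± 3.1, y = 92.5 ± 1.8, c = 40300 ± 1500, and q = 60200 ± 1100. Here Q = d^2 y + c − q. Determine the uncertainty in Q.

19900

Let p = d^2·y = 1.09e+05. δp/p = √((2·δd/d)² + (1·δy/y)²) = √(0.0327 + 0.000379) = 0.182, so δp = 19800.
Q = p + c − q: δQ = √(δp² + δc² + δq²) = √(3.91e+08 + 2.25e+06 + 1.21e+06) = 19900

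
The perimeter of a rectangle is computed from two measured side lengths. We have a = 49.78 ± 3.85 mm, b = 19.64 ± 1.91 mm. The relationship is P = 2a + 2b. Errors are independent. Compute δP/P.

0.0619

Absolute uncertainties add in quadrature for a linear combination:
  (2·δa)² = 59.3;  (2·δb)² = 14.6
δP = √(73.9) = 8.60 mm
P = 138.8 mm, so δP/P = 8.60/138.8 = 0.0619.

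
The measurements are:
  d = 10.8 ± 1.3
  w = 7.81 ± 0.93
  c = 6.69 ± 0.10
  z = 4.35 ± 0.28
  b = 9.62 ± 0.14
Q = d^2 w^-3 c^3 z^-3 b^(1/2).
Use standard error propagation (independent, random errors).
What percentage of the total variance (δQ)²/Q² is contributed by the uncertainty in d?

(δQ/Q)² = (2·δd/d)² + (-3·δw/w)² + (3·δc/c)² + (-3·δz/z)² + (½·δb/b)²
  d term: (2×0.120)² = 0.0580
  w term: (-3×0.119)² = 0.128
  c term: (3×0.0149)² = 0.00201
  z term: (-3×0.0644)² = 0.0373
  b term: (0.5×0.0146)² = 5.29e-05
Total = 0.225. Share from d = 0.0580/0.225 = 0.258.

25.8%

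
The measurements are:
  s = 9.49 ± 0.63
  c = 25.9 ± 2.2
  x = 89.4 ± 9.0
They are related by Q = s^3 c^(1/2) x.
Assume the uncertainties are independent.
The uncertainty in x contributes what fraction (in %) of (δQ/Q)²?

19.6%

(δQ/Q)² = (3·δs/s)² + (½·δc/c)² + (1·δx/x)²
  s term: (3×0.0664)² = 0.0397
  c term: (0.5×0.0849)² = 0.00180
  x term: (1×0.101)² = 0.0101
Total = 0.0516. Share from x = 0.0101/0.0516 = 0.196.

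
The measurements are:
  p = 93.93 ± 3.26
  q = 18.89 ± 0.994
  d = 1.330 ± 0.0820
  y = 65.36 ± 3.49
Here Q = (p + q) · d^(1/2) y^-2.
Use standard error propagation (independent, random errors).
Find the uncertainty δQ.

Let u = p + q = 112.8. δu = √(δp² + δq²) = √(10.6 + 0.988) = 3.41, so δu/u = 0.0302.
Q is then a monomial in u, d, y:
δQ/Q = √((δu/u)² + (½·δd/d)² + (-2·δy/y)²) = √(0.000913 + 0.000950 + 0.0114) = 0.115
Q = 0.03046, so δQ = 0.115 × 0.03046 = 0.00351.

0.00351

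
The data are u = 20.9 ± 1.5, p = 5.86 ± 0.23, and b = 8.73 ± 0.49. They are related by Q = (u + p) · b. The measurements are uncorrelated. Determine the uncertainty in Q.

Let w = u + p = 26.8. δw = √(δu² + δp²) = √(2.25 + 0.0529) = 1.52, so δw/w = 0.0567.
Q is then a monomial in w, b:
δQ/Q = √((δw/w)² + (1·δb/b)²) = √(0.00322 + 0.00315) = 0.0798
Q = 234, so δQ = 0.0798 × 234 = 18.6.

18.6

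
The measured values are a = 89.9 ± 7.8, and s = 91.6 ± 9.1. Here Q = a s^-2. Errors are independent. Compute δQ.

0.00232

Q is a product of powers, so relative uncertainties combine in quadrature:
  (1·δa/a)² = (1×0.0868)² = 0.00753;  (-2·δs/s)² = (-2×0.0993)² = 0.0395
δQ/Q = √(0.0470) = 0.217
Q = 0.0107, so δQ = 0.217 × 0.0107 = 0.00232.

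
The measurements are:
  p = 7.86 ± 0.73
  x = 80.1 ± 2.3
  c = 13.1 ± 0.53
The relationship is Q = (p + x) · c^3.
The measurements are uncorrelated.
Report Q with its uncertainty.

(1.98 ± 0.246) × 10^5

Let u = p + x = 88.0. δu = √(δp² + δx²) = √(0.533 + 5.29) = 2.41, so δu/u = 0.0274.
Q is then a monomial in u, c:
δQ/Q = √((δu/u)² + (3·δc/c)²) = √(0.000753 + 0.0147) = 0.124
Q = 1.98e+05, so δQ = 0.124 × 1.98e+05 = 24600.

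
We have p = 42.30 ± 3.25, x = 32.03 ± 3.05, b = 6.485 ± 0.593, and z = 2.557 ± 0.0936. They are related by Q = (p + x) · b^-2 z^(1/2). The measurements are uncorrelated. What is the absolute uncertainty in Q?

Let u = p + x = 74.33. δu = √(δp² + δx²) = √(10.6 + 9.30) = 4.46, so δu/u = 0.0600.
Q is then a monomial in u, b, z:
δQ/Q = √((δu/u)² + (-2·δb/b)² + (½·δz/z)²) = √(0.00360 + 0.0334 + 0.000335) = 0.193
Q = 2.826, so δQ = 0.193 × 2.826 = 0.546.

0.546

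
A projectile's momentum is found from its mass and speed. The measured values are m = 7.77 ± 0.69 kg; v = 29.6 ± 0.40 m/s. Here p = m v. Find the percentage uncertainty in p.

8.98%

Since p is a product/quotient, work with relative uncertainties:
  (1·δm/m)² = (1×0.0888)² = 0.00789;  (1·δv/v)² = (1×0.0135)² = 0.000183
δp/p = √(0.00807) = 0.0898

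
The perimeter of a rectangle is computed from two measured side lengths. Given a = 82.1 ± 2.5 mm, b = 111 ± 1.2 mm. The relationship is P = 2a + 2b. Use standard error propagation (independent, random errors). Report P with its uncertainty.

P is a linear combination, so absolute uncertainties add in quadrature:
  (2·δa)² = 25.0;  (2·δb)² = 5.76
δP = √(30.8) = 5.55 mm
P = 386 mm.

386 ± 5.55 mm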